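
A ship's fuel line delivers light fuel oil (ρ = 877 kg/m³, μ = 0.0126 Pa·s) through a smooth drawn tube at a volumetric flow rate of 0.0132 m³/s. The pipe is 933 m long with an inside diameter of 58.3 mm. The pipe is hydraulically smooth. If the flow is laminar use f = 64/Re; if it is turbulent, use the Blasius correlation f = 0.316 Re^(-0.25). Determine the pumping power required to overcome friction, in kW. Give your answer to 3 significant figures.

P ≈ 60.1 kW

Cross-sectional area A = πD²/4 = π(0.0583)²/4 = 0.002669 m²; mean velocity V = Q/A = 0.0132/0.002669 = 4.945 m/s.
Reynolds number Re = ρVD/μ = 877 · 4.945 · 0.0583 / 0.0126 = 2.007e+04.
Re > 4000 → turbulent. Smooth-pipe (Blasius): f = 0.316 Re^(-0.25) = 0.316/(2.007e+04)^0.25 = 0.02655.
Darcy-Weisbach: ΔP = f(L/D)(ρV²/2) = 0.02655·(933/0.0583)·(877·4.945²/2) = 0.02655·1.6e+04·1.072e+04 = 4.556e+06 Pa.
Pumping power P = QΔP = 0.0132·4.556e+06 = 60130 W = 60.1 kW.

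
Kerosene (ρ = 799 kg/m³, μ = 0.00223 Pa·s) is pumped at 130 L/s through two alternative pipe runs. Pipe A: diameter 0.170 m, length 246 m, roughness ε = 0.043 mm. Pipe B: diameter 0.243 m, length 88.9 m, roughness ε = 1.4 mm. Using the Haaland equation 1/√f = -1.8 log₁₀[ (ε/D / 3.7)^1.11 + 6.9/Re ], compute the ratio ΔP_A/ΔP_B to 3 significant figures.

ΔP_A/ΔP_B ≈ 8.35

Pipe A: V = Q/A = 0.13/0.0227 = 5.727 m/s; Re = 3.489e+05; ε/D = 0.000253; Haaland → f = 0.01623; ΔP_A = f(L/D)(ρV²/2) = 3.078e+05 Pa.
Pipe B: V = Q/A = 0.13/0.04638 = 2.803 m/s; Re = 2.441e+05; ε/D = 0.00576; Haaland → f = 0.0321; ΔP_B = f(L/D)(ρV²/2) = 3.686e+04 Pa.
ΔP_A/ΔP_B = 3.078e+05/3.686e+04 = 8.35.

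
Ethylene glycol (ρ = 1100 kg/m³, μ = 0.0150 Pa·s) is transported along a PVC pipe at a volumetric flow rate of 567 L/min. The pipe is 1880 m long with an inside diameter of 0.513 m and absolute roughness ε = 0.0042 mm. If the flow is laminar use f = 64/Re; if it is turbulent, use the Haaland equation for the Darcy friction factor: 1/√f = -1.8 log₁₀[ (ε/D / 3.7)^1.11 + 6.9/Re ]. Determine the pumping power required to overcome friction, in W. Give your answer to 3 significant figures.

P ≈ 1.48 W

Q = 567 L/min = 567/60000 = 0.00945 m³/s.
Cross-sectional area A = πD²/4 = π(0.513)²/4 = 0.2067 m²; mean velocity V = Q/A = 0.00945/0.2067 = 0.04572 m/s.
Reynolds number Re = ρVD/μ = 1100 · 0.04572 · 0.513 / 0.015 = 1720.
Re < 2300 → laminar flow, so f = 64/Re = 64/1720 = 0.03721 (the turbulent correlation is not needed).
Darcy-Weisbach: ΔP = f(L/D)(ρV²/2) = 0.03721·(1880/0.513)·(1100·0.04572²/2) = 0.03721·3665·1.15 = 156.8 Pa.
Pumping power P = QΔP = 0.00945·156.8 = 1.482 W = 1.48 W.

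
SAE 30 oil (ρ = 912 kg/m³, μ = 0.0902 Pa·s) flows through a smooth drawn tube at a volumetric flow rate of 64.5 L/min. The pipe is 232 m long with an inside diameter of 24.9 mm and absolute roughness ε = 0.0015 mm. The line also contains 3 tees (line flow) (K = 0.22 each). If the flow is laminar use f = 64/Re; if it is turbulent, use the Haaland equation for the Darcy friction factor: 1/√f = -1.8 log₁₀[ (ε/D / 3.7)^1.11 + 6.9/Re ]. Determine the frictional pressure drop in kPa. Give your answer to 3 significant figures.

Q = 64.5 L/min = 64.5/60000 = 0.001075 m³/s.
Cross-sectional area A = πD²/4 = π(0.0249)²/4 = 0.000487 m²; mean velocity V = Q/A = 0.001075/0.000487 = 2.208 m/s.
Reynolds number Re = ρVD/μ = 912 · 2.208 · 0.0249 / 0.0902 = 555.8.
Re < 2300 → laminar flow, so f = 64/Re = 64/555.8 = 0.1152 (the turbulent correlation is not needed).
Total minor-loss coefficient ΣK = 3·0.22 = 0.66.
ΔP = [f·L/D + ΣK]·(ρV²/2) = [0.1152·232/0.0249 + 0.66]·(912·2.208²/2) = [1073 + 0.66]·2222 = 2.386e+06 Pa.
ΔP = 2.386e+06 Pa = 2390 kPa.

ΔP ≈ 2390 kPa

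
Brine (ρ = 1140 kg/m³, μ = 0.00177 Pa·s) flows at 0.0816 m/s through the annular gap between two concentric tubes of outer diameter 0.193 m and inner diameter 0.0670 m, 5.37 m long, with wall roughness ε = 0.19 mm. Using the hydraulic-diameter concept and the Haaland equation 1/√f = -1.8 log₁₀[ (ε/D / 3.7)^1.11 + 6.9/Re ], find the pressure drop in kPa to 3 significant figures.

ΔP ≈ 0.00587 kPa

Hydraulic diameter D_h = 4A/P = D_o - D_i = 0.193 - 0.067 = 0.126 m.
Re = ρVD_h/μ = 1140·0.0816·0.126/0.00177 = 6622.
ε/D_h = 0.00019/0.126 = 0.00151; Haaland gives 1/√f = -1.8 log₁₀[0.000173+0.00104] = 5.248, so f = 0.03631.
ΔP = f(L/D_h)(ρV²/2) = 0.03631·5.37/0.126·3.795 = 5.873 Pa.
ΔP = 0.00587 kPa.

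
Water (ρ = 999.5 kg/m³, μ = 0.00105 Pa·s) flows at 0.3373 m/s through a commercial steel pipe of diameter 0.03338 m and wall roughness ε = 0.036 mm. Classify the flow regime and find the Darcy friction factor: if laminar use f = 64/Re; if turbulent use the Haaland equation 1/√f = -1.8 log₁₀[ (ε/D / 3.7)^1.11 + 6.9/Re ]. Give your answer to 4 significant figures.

f ≈ 0.03176

Re = ρVD/μ = 999.5·0.3373·0.03338/0.00105 = 1.072e+04.
Re > 4000 → turbulent. ε/D = 3.6e-05/0.03338 = 0.00108; Haaland: 1/√f = -1.8 log₁₀[0.000119 + 0.000644] = 5.612, so f = 0.03176.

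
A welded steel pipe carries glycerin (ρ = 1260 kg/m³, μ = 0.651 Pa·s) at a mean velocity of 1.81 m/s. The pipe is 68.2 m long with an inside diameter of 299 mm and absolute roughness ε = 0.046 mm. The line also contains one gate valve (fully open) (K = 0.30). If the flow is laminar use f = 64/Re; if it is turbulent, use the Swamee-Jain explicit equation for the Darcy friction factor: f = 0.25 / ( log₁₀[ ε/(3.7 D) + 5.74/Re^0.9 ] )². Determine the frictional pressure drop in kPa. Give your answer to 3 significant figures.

ΔP ≈ 29.4 kPa

Reynolds number Re = ρVD/μ = 1260 · 1.81 · 0.299 / 0.651 = 1047.
Re < 2300 → laminar flow, so f = 64/Re = 64/1047 = 0.0611 (the turbulent correlation is not needed).
Total minor-loss coefficient ΣK = 1·0.3 = 0.3.
ΔP = [f·L/D + ΣK]·(ρV²/2) = [0.0611·68.2/0.299 + 0.3]·(1260·1.81²/2) = [13.94 + 0.3]·2064 = 2.938e+04 Pa.
ΔP = 2.938e+04 Pa = 29.4 kPa.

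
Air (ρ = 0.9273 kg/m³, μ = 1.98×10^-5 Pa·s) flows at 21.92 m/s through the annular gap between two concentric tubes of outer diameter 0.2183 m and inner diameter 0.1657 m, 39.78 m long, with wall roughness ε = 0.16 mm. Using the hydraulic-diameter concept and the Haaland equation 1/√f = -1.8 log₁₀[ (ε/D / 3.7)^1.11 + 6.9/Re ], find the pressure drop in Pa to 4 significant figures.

Hydraulic diameter D_h = 4A/P = D_o - D_i = 0.2183 - 0.1657 = 0.0526 m.
Re = ρVD_h/μ = 0.9273·21.92·0.0526/1.98e-05 = 5.4e+04.
ε/D_h = 0.00016/0.0526 = 0.00304; Haaland gives 1/√f = -1.8 log₁₀[0.000376+0.000128] = 5.935, so f = 0.02839.
ΔP = f(L/D_h)(ρV²/2) = 0.02839·39.78/0.0526·222.8 = 4782 Pa.

ΔP ≈ 4782 Pa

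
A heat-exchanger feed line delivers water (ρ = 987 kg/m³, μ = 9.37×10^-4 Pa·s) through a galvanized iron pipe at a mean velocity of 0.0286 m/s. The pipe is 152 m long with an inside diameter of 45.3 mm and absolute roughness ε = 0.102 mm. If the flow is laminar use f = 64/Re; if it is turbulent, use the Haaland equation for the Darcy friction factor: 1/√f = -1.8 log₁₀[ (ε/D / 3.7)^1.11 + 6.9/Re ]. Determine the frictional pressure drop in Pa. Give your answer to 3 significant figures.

Reynolds number Re = ρVD/μ = 987 · 0.0286 · 0.0453 / 0.000937 = 1365.
Re < 2300 → laminar flow, so f = 64/Re = 64/1365 = 0.0469 (the turbulent correlation is not needed).
Darcy-Weisbach: ΔP = f(L/D)(ρV²/2) = 0.0469·(152/0.0453)·(987·0.0286²/2) = 0.0469·3355·0.4037 = 63.52 Pa.

ΔP ≈ 63.5 Pa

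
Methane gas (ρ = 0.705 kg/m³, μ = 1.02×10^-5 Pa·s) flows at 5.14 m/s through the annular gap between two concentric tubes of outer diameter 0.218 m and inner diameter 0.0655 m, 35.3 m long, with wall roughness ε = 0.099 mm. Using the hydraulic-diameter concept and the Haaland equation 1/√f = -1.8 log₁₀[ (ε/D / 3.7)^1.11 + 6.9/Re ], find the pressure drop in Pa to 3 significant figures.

Hydraulic diameter D_h = 4A/P = D_o - D_i = 0.218 - 0.0655 = 0.1525 m.
Re = ρVD_h/μ = 0.705·5.14·0.1525/1.02e-05 = 5.418e+04.
ε/D_h = 9.9e-05/0.1525 = 0.000649; Haaland gives 1/√f = -1.8 log₁₀[6.78e-05+0.000127] = 6.677, so f = 0.02243.
ΔP = f(L/D_h)(ρV²/2) = 0.02243·35.3/0.1525·9.313 = 48.35 Pa.

ΔP ≈ 48.3 Pa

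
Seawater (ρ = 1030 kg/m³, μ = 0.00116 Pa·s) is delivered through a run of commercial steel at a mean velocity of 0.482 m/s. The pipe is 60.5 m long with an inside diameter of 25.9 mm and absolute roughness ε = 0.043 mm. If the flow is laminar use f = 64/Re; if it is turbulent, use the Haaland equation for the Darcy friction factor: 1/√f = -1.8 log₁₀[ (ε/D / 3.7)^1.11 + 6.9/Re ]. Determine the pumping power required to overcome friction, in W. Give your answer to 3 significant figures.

P ≈ 2.30 W

Reynolds number Re = ρVD/μ = 1030 · 0.482 · 0.0259 / 0.00116 = 1.108e+04.
Re > 4000 → turbulent. Relative roughness ε/D = 4.3e-05/0.0259 = 0.00166. Haaland: 1/√f = -1.8 log₁₀[(0.00166/3.7)^1.11 + 6.9/1.108e+04] = -1.8 log₁₀[0.000192 + 0.000622] = 5.56, so f = 0.03235.
Darcy-Weisbach: ΔP = f(L/D)(ρV²/2) = 0.03235·(60.5/0.0259)·(1030·0.482²/2) = 0.03235·2336·119.6 = 9040 Pa.
Q = V·A = 0.482·0.0005269 = 0.0002539 m³/s.
Pumping power P = QΔP = 0.0002539·9040 = 2.296 W = 2.30 W.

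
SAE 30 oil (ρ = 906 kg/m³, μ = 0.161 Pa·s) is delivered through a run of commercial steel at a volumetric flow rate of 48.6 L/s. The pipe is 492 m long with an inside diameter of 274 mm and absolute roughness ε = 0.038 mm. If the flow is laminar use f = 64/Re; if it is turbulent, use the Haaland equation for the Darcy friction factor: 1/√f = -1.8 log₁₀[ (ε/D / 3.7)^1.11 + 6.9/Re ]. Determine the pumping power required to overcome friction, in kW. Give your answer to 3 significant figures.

P ≈ 1.35 kW

Q = 48.6 L/s = 48.6/1000 = 0.0486 m³/s.
Cross-sectional area A = πD²/4 = π(0.274)²/4 = 0.05896 m²; mean velocity V = Q/A = 0.0486/0.05896 = 0.8242 m/s.
Reynolds number Re = ρVD/μ = 906 · 0.8242 · 0.274 / 0.161 = 1271.
Re < 2300 → laminar flow, so f = 64/Re = 64/1271 = 0.05036 (the turbulent correlation is not needed).
Darcy-Weisbach: ΔP = f(L/D)(ρV²/2) = 0.05036·(492/0.274)·(906·0.8242²/2) = 0.05036·1796·307.7 = 2.783e+04 Pa.
Pumping power P = QΔP = 0.0486·2.783e+04 = 1352 W = 1.35 kW.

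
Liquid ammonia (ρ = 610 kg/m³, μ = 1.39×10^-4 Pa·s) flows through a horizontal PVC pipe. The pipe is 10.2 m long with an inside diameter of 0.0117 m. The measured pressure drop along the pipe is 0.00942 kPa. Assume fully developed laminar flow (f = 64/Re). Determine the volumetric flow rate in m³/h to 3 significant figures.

For laminar flow, f = 64/Re with Re = ρVD/μ, so Darcy-Weisbach reduces to ΔP = 32μLV/D². Solving for V: V = ΔP·D²/(32μL) = 9.42·(0.0117)²/(32·0.000139·10.2) = 0.02842 m/s.
Check: Re = ρVD/μ = 610·0.02842·0.0117/0.000139 = 1459 < 2300, so the laminar assumption holds.
Q = V·A = 0.02842·(π/4·0.0117²) = 3.056e-06 m³/s = 0.0110 m³/h.

Q ≈ 0.0110 m³/h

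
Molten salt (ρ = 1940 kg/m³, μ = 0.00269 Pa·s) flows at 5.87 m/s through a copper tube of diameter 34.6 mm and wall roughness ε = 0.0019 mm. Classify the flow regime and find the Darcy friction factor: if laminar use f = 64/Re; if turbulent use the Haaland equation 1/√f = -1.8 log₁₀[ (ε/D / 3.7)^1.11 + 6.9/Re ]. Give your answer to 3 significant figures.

Re = ρVD/μ = 1940·5.87·0.0346/0.00269 = 1.465e+05.
Re > 4000 → turbulent. ε/D = 1.9e-06/0.0346 = 5.49e-05; Haaland: 1/√f = -1.8 log₁₀[4.37e-06 + 4.71e-05] = 7.719, so f = 0.01678.

f ≈ 0.0168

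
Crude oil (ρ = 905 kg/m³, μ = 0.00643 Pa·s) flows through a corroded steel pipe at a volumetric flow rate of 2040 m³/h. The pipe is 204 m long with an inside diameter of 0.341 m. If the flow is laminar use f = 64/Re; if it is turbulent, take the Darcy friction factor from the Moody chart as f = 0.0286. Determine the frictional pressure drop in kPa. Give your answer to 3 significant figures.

Q = 2040 m³/h = 2040/3600 = 0.5667 m³/s.
Cross-sectional area A = πD²/4 = π(0.341)²/4 = 0.09133 m²; mean velocity V = Q/A = 0.5667/0.09133 = 6.205 m/s.
Reynolds number Re = ρVD/μ = 905 · 6.205 · 0.341 / 0.00643 = 2.978e+05.
Re > 4000 → turbulent; use the Moody-chart value f = 0.0286.
Darcy-Weisbach: ΔP = f(L/D)(ρV²/2) = 0.0286·(204/0.341)·(905·6.205²/2) = 0.0286·598.2·1.742e+04 = 2.981e+05 Pa.
ΔP = 2.981e+05 Pa = 298 kPa.

ΔP ≈ 298 kPa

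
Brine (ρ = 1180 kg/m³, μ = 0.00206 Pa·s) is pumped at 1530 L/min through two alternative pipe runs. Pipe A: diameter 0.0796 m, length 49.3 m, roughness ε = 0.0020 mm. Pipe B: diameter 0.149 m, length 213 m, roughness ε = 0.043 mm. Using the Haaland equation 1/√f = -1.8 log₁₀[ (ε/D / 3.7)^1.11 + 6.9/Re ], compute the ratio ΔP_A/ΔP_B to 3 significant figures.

Pipe A: V = Q/A = 0.0255/0.004976 = 5.124 m/s; Re = 2.336e+05; ε/D = 2.51e-05; Haaland → f = 0.01522; ΔP_A = f(L/D)(ρV²/2) = 1.46e+05 Pa.
Pipe B: V = Q/A = 0.0255/0.01744 = 1.462 m/s; Re = 1.248e+05; ε/D = 0.000289; Haaland → f = 0.01852; ΔP_B = f(L/D)(ρV²/2) = 3.342e+04 Pa.
ΔP_A/ΔP_B = 1.46e+05/3.342e+04 = 4.37.

ΔP_A/ΔP_B ≈ 4.37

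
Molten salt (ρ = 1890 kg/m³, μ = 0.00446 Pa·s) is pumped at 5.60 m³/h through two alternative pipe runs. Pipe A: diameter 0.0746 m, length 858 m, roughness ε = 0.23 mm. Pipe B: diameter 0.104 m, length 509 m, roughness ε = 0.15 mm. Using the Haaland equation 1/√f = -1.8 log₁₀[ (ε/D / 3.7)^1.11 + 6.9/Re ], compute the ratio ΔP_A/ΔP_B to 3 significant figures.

ΔP_A/ΔP_B ≈ 8.82

Pipe A: V = Q/A = 0.001556/0.004371 = 0.3559 m/s; Re = 1.125e+04; ε/D = 0.00308; Haaland → f = 0.03425; ΔP_A = f(L/D)(ρV²/2) = 4.715e+04 Pa.
Pipe B: V = Q/A = 0.001556/0.008495 = 0.1831 m/s; Re = 8070; ε/D = 0.00144; Haaland → f = 0.03448; ΔP_B = f(L/D)(ρV²/2) = 5348 Pa.
ΔP_A/ΔP_B = 4.715e+04/5348 = 8.82.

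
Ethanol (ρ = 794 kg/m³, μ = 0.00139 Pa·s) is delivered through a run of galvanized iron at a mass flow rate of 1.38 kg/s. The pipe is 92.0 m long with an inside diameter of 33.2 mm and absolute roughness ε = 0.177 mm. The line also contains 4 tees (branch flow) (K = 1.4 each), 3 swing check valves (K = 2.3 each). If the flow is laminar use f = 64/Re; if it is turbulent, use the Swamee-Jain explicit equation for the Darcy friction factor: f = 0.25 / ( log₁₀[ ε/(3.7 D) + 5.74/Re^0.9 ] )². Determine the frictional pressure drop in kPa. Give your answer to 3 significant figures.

A = πD²/4 = π(0.0332)²/4 = 0.0008657 m²; mean velocity V = ṁ/(ρA) = 1.38/(794 · 0.0008657) = 2.008 m/s.
Reynolds number Re = ρVD/μ = 794 · 2.008 · 0.0332 / 0.00139 = 3.807e+04.
Re > 4000 → turbulent. Relative roughness ε/D = 0.000177/0.0332 = 0.00533. Swamee-Jain: f = 0.25/(log₁₀[0.00533/3.7 + 5.74/3.807e+04^0.9])² = 0.25/(log₁₀[0.00144 + 0.000433])² = 0.25/(-2.727)² = 0.03361.
Total minor-loss coefficient ΣK = 4·1.4 + 3·2.3 = 12.5.
ΔP = [f·L/D + ΣK]·(ρV²/2) = [0.03361·92/0.0332 + 12.5]·(794·2.008²/2) = [93.14 + 12.5]·1600 = 1.69e+05 Pa.
ΔP = 1.69e+05 Pa = 169 kPa.

ΔP ≈ 169 kPa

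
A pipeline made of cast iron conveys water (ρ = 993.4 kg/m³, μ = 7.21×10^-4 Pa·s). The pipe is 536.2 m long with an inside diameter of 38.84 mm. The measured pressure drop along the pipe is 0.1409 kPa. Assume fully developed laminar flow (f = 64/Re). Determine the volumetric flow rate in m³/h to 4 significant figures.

Q ≈ 0.07328 m³/h

For laminar flow, f = 64/Re with Re = ρVD/μ, so Darcy-Weisbach reduces to ΔP = 32μLV/D². Solving for V: V = ΔP·D²/(32μL) = 140.9·(0.03884)²/(32·0.000721·536.2) = 0.01718 m/s.
Check: Re = ρVD/μ = 993.4·0.01718·0.03884/0.000721 = 919.4 < 2300, so the laminar assumption holds.
Q = V·A = 0.01718·(π/4·0.03884²) = 2.036e-05 m³/s = 0.07328 m³/h.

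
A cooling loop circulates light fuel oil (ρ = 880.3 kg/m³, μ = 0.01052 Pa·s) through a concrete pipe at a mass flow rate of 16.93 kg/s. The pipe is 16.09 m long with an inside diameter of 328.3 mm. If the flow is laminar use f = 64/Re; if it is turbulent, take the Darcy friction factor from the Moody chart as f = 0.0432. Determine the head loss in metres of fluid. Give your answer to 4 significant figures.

h_f ≈ 0.005570 m

A = πD²/4 = π(0.3283)²/4 = 0.08465 m²; mean velocity V = ṁ/(ρA) = 16.93/(880.3 · 0.08465) = 0.2272 m/s.
Reynolds number Re = ρVD/μ = 880.3 · 0.2272 · 0.3283 / 0.0105 = 6241.
Re > 4000 → turbulent; use the Moody-chart value f = 0.0432.
Darcy-Weisbach: ΔP = f(L/D)(ρV²/2) = 0.0432·(16.09/0.3283)·(880.3·0.2272²/2) = 0.0432·49.01·22.72 = 48.1 Pa.
Head loss h_f = ΔP/(ρg) = 48.1/(880.3·9.81) = 0.005570 m.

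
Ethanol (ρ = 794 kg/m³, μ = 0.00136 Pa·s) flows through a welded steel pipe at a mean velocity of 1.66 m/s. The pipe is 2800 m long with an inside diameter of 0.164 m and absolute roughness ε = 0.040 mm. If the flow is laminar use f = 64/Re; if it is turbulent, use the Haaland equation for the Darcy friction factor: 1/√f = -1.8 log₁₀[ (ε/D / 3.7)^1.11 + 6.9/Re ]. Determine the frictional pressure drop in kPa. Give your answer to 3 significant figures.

ΔP ≈ 330 kPa

Reynolds number Re = ρVD/μ = 794 · 1.66 · 0.164 / 0.00136 = 1.589e+05.
Re > 4000 → turbulent. Relative roughness ε/D = 4e-05/0.164 = 0.000244. Haaland: 1/√f = -1.8 log₁₀[(0.000244/3.7)^1.11 + 6.9/1.589e+05] = -1.8 log₁₀[2.29e-05 + 4.34e-05] = 7.522, so f = 0.01768.
Darcy-Weisbach: ΔP = f(L/D)(ρV²/2) = 0.01768·(2800/0.164)·(794·1.66²/2) = 0.01768·1.707e+04·1094 = 3.301e+05 Pa.
ΔP = 3.301e+05 Pa = 330 kPa.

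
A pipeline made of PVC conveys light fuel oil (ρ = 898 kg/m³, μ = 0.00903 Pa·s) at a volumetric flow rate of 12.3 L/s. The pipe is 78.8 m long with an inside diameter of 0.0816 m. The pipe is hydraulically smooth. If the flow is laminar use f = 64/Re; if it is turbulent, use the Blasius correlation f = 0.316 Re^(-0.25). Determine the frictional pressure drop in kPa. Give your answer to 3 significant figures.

ΔP ≈ 64.5 kPa

Q = 12.3 L/s = 12.3/1000 = 0.0123 m³/s.
Cross-sectional area A = πD²/4 = π(0.0816)²/4 = 0.00523 m²; mean velocity V = Q/A = 0.0123/0.00523 = 2.352 m/s.
Reynolds number Re = ρVD/μ = 898 · 2.352 · 0.0816 / 0.00903 = 1.909e+04.
Re > 4000 → turbulent. Smooth-pipe (Blasius): f = 0.316 Re^(-0.25) = 0.316/(1.909e+04)^0.25 = 0.02688.
Darcy-Weisbach: ΔP = f(L/D)(ρV²/2) = 0.02688·(78.8/0.0816)·(898·2.352²/2) = 0.02688·965.7·2484 = 6.449e+04 Pa.
ΔP = 6.449e+04 Pa = 64.5 kPa.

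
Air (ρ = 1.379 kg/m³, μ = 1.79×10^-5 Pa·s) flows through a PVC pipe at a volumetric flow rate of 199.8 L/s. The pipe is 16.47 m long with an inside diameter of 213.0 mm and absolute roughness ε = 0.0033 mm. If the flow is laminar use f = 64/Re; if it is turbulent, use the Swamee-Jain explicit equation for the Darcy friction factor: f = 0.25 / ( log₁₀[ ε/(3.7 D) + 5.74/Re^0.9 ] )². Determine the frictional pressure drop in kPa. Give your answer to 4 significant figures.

ΔP ≈ 0.03062 kPa

Q = 199.8 L/s = 199.8/1000 = 0.1998 m³/s.
Cross-sectional area A = πD²/4 = π(0.213)²/4 = 0.03563 m²; mean velocity V = Q/A = 0.1998/0.03563 = 5.607 m/s.
Reynolds number Re = ρVD/μ = 1.379 · 5.607 · 0.213 / 1.79e-05 = 9.201e+04.
Re > 4000 → turbulent. Relative roughness ε/D = 3.3e-06/0.213 = 1.55e-05. Swamee-Jain: f = 0.25/(log₁₀[1.55e-05/3.7 + 5.74/9.201e+04^0.9])² = 0.25/(log₁₀[4.19e-06 + 0.000196])² = 0.25/(-3.699)² = 0.01827.
Darcy-Weisbach: ΔP = f(L/D)(ρV²/2) = 0.01827·(16.47/0.213)·(1.379·5.607²/2) = 0.01827·77.32·21.68 = 30.62 Pa.
ΔP = 30.62 Pa = 0.03062 kPa.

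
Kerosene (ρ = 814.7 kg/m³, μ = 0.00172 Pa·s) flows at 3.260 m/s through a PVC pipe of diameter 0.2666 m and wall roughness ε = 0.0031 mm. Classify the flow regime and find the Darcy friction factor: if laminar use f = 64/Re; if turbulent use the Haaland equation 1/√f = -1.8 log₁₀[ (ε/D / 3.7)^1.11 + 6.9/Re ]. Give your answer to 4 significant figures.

Re = ρVD/μ = 814.7·3.26·0.2666/0.00172 = 4.117e+05.
Re > 4000 → turbulent. ε/D = 3.1e-06/0.2666 = 1.16e-05; Haaland: 1/√f = -1.8 log₁₀[7.8e-07 + 1.68e-05] = 8.561, so f = 0.01365.

f ≈ 0.01365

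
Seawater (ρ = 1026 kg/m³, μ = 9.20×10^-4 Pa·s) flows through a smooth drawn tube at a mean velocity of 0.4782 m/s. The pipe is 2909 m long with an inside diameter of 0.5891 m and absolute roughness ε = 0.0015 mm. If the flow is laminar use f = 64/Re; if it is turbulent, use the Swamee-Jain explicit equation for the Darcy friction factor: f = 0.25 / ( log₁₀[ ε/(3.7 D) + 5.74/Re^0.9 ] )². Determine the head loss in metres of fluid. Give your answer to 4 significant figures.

Reynolds number Re = ρVD/μ = 1026 · 0.4782 · 0.5891 / 0.00092 = 3.142e+05.
Re > 4000 → turbulent. Relative roughness ε/D = 1.5e-06/0.5891 = 2.55e-06. Swamee-Jain: f = 0.25/(log₁₀[2.55e-06/3.7 + 5.74/3.142e+05^0.9])² = 0.25/(log₁₀[6.88e-07 + 6.48e-05])² = 0.25/(-4.184)² = 0.01428.
Darcy-Weisbach: ΔP = f(L/D)(ρV²/2) = 0.01428·(2909/0.5891)·(1026·0.4782²/2) = 0.01428·4938·117.3 = 8273 Pa.
Head loss h_f = ΔP/(ρg) = 8273/(1026·9.81) = 0.8219 m.

h_f ≈ 0.8219 m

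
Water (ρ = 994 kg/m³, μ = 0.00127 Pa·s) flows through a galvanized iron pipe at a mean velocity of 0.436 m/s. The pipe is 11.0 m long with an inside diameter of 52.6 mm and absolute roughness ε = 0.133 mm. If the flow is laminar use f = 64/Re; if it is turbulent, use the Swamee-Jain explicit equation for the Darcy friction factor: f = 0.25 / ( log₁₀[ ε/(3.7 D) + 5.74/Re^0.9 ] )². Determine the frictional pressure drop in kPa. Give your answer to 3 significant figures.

ΔP ≈ 0.624 kPa

Reynolds number Re = ρVD/μ = 994 · 0.436 · 0.0526 / 0.00127 = 1.795e+04.
Re > 4000 → turbulent. Relative roughness ε/D = 0.000133/0.0526 = 0.00253. Swamee-Jain: f = 0.25/(log₁₀[0.00253/3.7 + 5.74/1.795e+04^0.9])² = 0.25/(log₁₀[0.000683 + 0.000852])² = 0.25/(-2.814)² = 0.03157.
Darcy-Weisbach: ΔP = f(L/D)(ρV²/2) = 0.03157·(11/0.0526)·(994·0.436²/2) = 0.03157·209.1·94.48 = 623.8 Pa.
ΔP = 623.8 Pa = 0.624 kPa.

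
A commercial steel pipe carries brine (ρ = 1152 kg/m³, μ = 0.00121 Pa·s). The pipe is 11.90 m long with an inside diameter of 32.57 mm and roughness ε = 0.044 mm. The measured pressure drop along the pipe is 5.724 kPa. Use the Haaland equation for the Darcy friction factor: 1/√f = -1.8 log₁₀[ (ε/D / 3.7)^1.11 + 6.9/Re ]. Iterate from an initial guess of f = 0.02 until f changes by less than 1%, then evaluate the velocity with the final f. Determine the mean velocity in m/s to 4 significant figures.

V ≈ 1.018 m/s

Rearranging Darcy-Weisbach: V = √(2·ΔP·D/(f·L·ρ)). With ε/D = 4.4e-05/0.03257 = 0.00135, iterate starting from f = 0.02:
  f = 0.02 → V = √(2·5724·0.03257/(0.02·11.9·1152)) = 1.166 m/s; Re = ρVD/μ = 3.616e+04; f → 0.02572
  f = 0.02572 → V = 1.028 m/s; Re = 3.189e+04; f → 0.02619
  f = 0.02619 → V = 1.019 m/s; Re = 3.16e+04; f → 0.02623
Converged (Δf/f < 1%). With the final f = 0.02623: V = √(2·5724·0.03257/(0.02623·11.9·1152)) = 1.018 m/s.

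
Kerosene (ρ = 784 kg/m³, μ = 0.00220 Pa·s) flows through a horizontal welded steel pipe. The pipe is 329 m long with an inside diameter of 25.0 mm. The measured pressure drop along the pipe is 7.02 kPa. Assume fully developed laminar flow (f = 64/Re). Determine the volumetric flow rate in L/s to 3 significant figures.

For laminar flow, f = 64/Re with Re = ρVD/μ, so Darcy-Weisbach reduces to ΔP = 32μLV/D². Solving for V: V = ΔP·D²/(32μL) = 7020·(0.025)²/(32·0.0022·329) = 0.1894 m/s.
Check: Re = ρVD/μ = 784·0.1894·0.025/0.0022 = 1688 < 2300, so the laminar assumption holds.
Q = V·A = 0.1894·(π/4·0.025²) = 9.299e-05 m³/s = 0.0930 L/s.

Q ≈ 0.0930 L/s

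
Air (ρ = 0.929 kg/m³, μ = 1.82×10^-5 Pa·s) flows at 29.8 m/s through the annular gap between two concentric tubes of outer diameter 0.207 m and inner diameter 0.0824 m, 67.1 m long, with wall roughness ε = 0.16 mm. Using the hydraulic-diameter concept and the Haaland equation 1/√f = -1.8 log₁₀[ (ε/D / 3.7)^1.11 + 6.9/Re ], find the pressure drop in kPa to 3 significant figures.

Hydraulic diameter D_h = 4A/P = D_o - D_i = 0.207 - 0.0824 = 0.1246 m.
Re = ρVD_h/μ = 0.929·29.8·0.1246/1.82e-05 = 1.895e+05.
ε/D_h = 0.00016/0.1246 = 0.00128; Haaland gives 1/√f = -1.8 log₁₀[0.000144+3.64e-05] = 6.737, so f = 0.02204.
ΔP = f(L/D_h)(ρV²/2) = 0.02204·67.1/0.1246·412.5 = 4895 Pa.
ΔP = 4.89 kPa.

ΔP ≈ 4.89 kPa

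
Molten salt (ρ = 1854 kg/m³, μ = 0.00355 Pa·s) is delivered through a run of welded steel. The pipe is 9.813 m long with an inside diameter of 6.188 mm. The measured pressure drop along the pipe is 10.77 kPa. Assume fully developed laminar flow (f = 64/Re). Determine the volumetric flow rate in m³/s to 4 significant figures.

For laminar flow, f = 64/Re with Re = ρVD/μ, so Darcy-Weisbach reduces to ΔP = 32μLV/D². Solving for V: V = ΔP·D²/(32μL) = 1.077e+04·(0.006188)²/(32·0.00355·9.813) = 0.3699 m/s.
Check: Re = ρVD/μ = 1854·0.3699·0.006188/0.00355 = 1196 < 2300, so the laminar assumption holds.
Q = V·A = 0.3699·(π/4·0.006188²) = 1.113e-05 m³/s = 1.113×10^-5 m³/s.

Q ≈ 1.113×10^-5 m³/s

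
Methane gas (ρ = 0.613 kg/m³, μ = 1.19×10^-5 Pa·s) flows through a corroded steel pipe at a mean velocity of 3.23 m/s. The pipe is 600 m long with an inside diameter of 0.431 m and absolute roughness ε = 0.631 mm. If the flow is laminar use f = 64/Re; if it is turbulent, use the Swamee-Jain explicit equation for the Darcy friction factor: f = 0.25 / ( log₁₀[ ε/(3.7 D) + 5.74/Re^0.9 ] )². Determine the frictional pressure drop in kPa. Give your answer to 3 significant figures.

ΔP ≈ 0.109 kPa

Reynolds number Re = ρVD/μ = 0.613 · 3.23 · 0.431 / 1.19e-05 = 7.171e+04.
Re > 4000 → turbulent. Relative roughness ε/D = 0.000631/0.431 = 0.00146. Swamee-Jain: f = 0.25/(log₁₀[0.00146/3.7 + 5.74/7.171e+04^0.9])² = 0.25/(log₁₀[0.000396 + 0.000245])² = 0.25/(-3.193)² = 0.02451.
Darcy-Weisbach: ΔP = f(L/D)(ρV²/2) = 0.02451·(600/0.431)·(0.613·3.23²/2) = 0.02451·1392·3.198 = 109.1 Pa.
ΔP = 109.1 Pa = 0.109 kPa.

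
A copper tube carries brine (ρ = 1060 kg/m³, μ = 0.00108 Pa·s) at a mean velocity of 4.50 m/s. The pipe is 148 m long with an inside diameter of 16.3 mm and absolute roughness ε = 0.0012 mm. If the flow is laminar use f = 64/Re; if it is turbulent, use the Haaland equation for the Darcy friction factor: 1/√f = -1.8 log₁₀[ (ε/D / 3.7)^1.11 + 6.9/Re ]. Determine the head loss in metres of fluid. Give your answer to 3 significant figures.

Reynolds number Re = ρVD/μ = 1060 · 4.5 · 0.0163 / 0.00108 = 7.199e+04.
Re > 4000 → turbulent. Relative roughness ε/D = 1.2e-06/0.0163 = 7.36e-05. Haaland: 1/√f = -1.8 log₁₀[(7.36e-05/3.7)^1.11 + 6.9/7.199e+04] = -1.8 log₁₀[6.05e-06 + 9.58e-05] = 7.185, so f = 0.01937.
Darcy-Weisbach: ΔP = f(L/D)(ρV²/2) = 0.01937·(148/0.0163)·(1060·4.5²/2) = 0.01937·9080·1.073e+04 = 1.887e+06 Pa.
Head loss h_f = ΔP/(ρg) = 1.887e+06/(1060·9.81) = 182 m.

h_f ≈ 182 m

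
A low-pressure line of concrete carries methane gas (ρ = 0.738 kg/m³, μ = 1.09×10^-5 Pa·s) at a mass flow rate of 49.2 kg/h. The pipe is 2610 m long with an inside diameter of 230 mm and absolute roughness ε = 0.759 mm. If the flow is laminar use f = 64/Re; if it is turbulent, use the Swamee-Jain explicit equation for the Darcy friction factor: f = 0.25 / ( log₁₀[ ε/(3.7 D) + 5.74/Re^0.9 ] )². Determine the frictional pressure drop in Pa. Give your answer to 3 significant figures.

ΔP ≈ 32.3 Pa

ṁ = 49.2 kg/h = 49.2/3600 = 0.01367 kg/s.
A = πD²/4 = π(0.23)²/4 = 0.04155 m²; mean velocity V = ṁ/(ρA) = 0.01367/(0.738 · 0.04155) = 0.4457 m/s.
Reynolds number Re = ρVD/μ = 0.738 · 0.4457 · 0.23 / 1.09e-05 = 6941.
Re > 4000 → turbulent. Relative roughness ε/D = 0.000759/0.23 = 0.0033. Swamee-Jain: f = 0.25/(log₁₀[0.0033/3.7 + 5.74/6941^0.9])² = 0.25/(log₁₀[0.000892 + 0.002])² = 0.25/(-2.538)² = 0.0388.
Darcy-Weisbach: ΔP = f(L/D)(ρV²/2) = 0.0388·(2610/0.23)·(0.738·0.4457²/2) = 0.0388·1.135e+04·0.07331 = 32.28 Pa.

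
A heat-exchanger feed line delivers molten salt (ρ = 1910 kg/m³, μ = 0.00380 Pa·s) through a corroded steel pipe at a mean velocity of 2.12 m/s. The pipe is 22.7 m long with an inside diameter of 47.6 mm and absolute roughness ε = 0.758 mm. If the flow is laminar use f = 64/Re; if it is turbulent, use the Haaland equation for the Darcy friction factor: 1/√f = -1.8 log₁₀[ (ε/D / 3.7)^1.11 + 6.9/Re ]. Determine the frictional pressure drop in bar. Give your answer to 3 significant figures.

Reynolds number Re = ρVD/μ = 1910 · 2.12 · 0.0476 / 0.0038 = 5.072e+04.
Re > 4000 → turbulent. Relative roughness ε/D = 0.000758/0.0476 = 0.0159. Haaland: 1/√f = -1.8 log₁₀[(0.0159/3.7)^1.11 + 6.9/5.072e+04] = -1.8 log₁₀[0.00236 + 0.000136] = 4.684, so f = 0.04558.
Darcy-Weisbach: ΔP = f(L/D)(ρV²/2) = 0.04558·(22.7/0.0476)·(1910·2.12²/2) = 0.04558·476.9·4292 = 9.33e+04 Pa.
ΔP = 9.33e+04 Pa = 0.933 bar.

ΔP ≈ 0.933 bar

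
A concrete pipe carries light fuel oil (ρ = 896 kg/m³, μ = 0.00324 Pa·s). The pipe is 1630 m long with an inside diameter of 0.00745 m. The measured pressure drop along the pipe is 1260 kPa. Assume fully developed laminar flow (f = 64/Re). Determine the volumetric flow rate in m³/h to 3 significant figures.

For laminar flow, f = 64/Re with Re = ρVD/μ, so Darcy-Weisbach reduces to ΔP = 32μLV/D². Solving for V: V = ΔP·D²/(32μL) = 1.26e+06·(0.00745)²/(32·0.00324·1630) = 0.4138 m/s.
Check: Re = ρVD/μ = 896·0.4138·0.00745/0.00324 = 852.5 < 2300, so the laminar assumption holds.
Q = V·A = 0.4138·(π/4·0.00745²) = 1.804e-05 m³/s = 0.0649 m³/h.

Q ≈ 0.0649 m³/h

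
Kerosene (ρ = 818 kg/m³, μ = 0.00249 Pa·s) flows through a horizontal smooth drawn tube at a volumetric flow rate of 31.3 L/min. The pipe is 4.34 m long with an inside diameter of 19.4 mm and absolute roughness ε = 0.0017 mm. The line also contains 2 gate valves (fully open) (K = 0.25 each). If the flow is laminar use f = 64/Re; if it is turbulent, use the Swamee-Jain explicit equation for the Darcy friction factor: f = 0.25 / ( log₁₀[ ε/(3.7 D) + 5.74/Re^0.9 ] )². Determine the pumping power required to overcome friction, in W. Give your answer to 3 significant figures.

P ≈ 4.82 W

Q = 31.3 L/min = 31.3/60000 = 0.0005217 m³/s.
Cross-sectional area A = πD²/4 = π(0.0194)²/4 = 0.0002956 m²; mean velocity V = Q/A = 0.0005217/0.0002956 = 1.765 m/s.
Reynolds number Re = ρVD/μ = 818 · 1.765 · 0.0194 / 0.00249 = 1.125e+04.
Re > 4000 → turbulent. Relative roughness ε/D = 1.7e-06/0.0194 = 8.76e-05. Swamee-Jain: f = 0.25/(log₁₀[8.76e-05/3.7 + 5.74/1.125e+04^0.9])² = 0.25/(log₁₀[2.37e-05 + 0.0013])² = 0.25/(-2.879)² = 0.03016.
Total minor-loss coefficient ΣK = 2·0.25 = 0.5.
ΔP = [f·L/D + ΣK]·(ρV²/2) = [0.03016·4.34/0.0194 + 0.5]·(818·1.765²/2) = [6.747 + 0.5]·1274 = 9231 Pa.
Pumping power P = QΔP = 0.0005217·9231 = 4.816 W = 4.82 W.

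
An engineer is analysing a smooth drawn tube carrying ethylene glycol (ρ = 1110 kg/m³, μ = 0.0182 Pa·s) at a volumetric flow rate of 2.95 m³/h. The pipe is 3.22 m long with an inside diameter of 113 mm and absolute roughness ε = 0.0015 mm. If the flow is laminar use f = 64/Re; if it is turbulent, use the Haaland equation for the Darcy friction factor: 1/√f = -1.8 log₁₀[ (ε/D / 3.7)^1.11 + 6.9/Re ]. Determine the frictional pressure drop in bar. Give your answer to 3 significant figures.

ΔP ≈ 1.20×10^-4 bar

Q = 2.95 m³/h = 2.95/3600 = 0.0008194 m³/s.
Cross-sectional area A = πD²/4 = π(0.113)²/4 = 0.01003 m²; mean velocity V = Q/A = 0.0008194/0.01003 = 0.08171 m/s.
Reynolds number Re = ρVD/μ = 1110 · 0.08171 · 0.113 / 0.0182 = 563.1.
Re < 2300 → laminar flow, so f = 64/Re = 64/563.1 = 0.1137 (the turbulent correlation is not needed).
Darcy-Weisbach: ΔP = f(L/D)(ρV²/2) = 0.1137·(3.22/0.113)·(1110·0.08171²/2) = 0.1137·28.5·3.705 = 12 Pa.
ΔP = 12 Pa = 1.20×10^-4 bar.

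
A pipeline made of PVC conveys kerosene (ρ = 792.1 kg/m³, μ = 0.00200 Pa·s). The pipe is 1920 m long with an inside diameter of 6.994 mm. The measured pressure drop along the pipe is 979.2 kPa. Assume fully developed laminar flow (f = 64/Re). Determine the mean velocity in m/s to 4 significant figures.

For laminar flow, f = 64/Re with Re = ρVD/μ, so Darcy-Weisbach reduces to ΔP = 32μLV/D². Solving for V: V = ΔP·D²/(32μL) = 9.792e+05·(0.006994)²/(32·0.002·1920) = 0.3898 m/s.
Check: Re = ρVD/μ = 792.1·0.3898·0.006994/0.002 = 1080 < 2300, so the laminar assumption holds.

V ≈ 0.3898 m/s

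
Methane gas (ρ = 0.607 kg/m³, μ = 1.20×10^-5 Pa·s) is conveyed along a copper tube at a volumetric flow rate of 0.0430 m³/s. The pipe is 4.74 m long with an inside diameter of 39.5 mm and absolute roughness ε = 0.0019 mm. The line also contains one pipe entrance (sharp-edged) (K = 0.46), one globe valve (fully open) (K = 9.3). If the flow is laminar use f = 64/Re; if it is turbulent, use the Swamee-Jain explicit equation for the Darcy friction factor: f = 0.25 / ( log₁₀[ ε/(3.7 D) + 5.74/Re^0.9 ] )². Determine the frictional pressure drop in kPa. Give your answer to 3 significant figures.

ΔP ≈ 4.52 kPa

Cross-sectional area A = πD²/4 = π(0.0395)²/4 = 0.001225 m²; mean velocity V = Q/A = 0.043/0.001225 = 35.09 m/s.
Reynolds number Re = ρVD/μ = 0.607 · 35.09 · 0.0395 / 1.2e-05 = 7.011e+04.
Re > 4000 → turbulent. Relative roughness ε/D = 1.9e-06/0.0395 = 4.81e-05. Swamee-Jain: f = 0.25/(log₁₀[4.81e-05/3.7 + 5.74/7.011e+04^0.9])² = 0.25/(log₁₀[1.3e-05 + 0.00025])² = 0.25/(-3.58)² = 0.0195.
Total minor-loss coefficient ΣK = 1·0.46 + 1·9.3 = 9.76.
ΔP = [f·L/D + ΣK]·(ρV²/2) = [0.0195·4.74/0.0395 + 9.76]·(0.607·35.09²/2) = [2.34 + 9.76]·373.7 = 4522 Pa.
ΔP = 4522 Pa = 4.52 kPa.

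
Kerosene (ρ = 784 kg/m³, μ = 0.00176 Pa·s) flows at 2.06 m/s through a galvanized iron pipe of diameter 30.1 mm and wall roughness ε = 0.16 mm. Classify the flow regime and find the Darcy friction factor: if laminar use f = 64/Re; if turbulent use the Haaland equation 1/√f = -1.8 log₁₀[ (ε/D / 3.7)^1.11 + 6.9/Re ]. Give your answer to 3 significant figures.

Re = ρVD/μ = 784·2.06·0.0301/0.00176 = 2.762e+04.
Re > 4000 → turbulent. ε/D = 0.00016/0.0301 = 0.00532; Haaland: 1/√f = -1.8 log₁₀[0.000699 + 0.00025] = 5.441, so f = 0.03378.

f ≈ 0.0338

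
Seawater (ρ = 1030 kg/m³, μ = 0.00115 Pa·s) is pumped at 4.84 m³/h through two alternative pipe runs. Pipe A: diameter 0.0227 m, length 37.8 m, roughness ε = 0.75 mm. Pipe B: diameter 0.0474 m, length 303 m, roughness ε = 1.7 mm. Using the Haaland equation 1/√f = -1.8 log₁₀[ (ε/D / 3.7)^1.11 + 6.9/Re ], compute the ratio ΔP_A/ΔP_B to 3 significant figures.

Pipe A: V = Q/A = 0.001344/0.0004047 = 3.322 m/s; Re = 6.754e+04; ε/D = 0.033; Haaland → f = 0.06009; ΔP_A = f(L/D)(ρV²/2) = 5.687e+05 Pa.
Pipe B: V = Q/A = 0.001344/0.001765 = 0.7619 m/s; Re = 3.235e+04; ε/D = 0.0359; Haaland → f = 0.06266; ΔP_B = f(L/D)(ρV²/2) = 1.197e+05 Pa.
ΔP_A/ΔP_B = 5.687e+05/1.197e+05 = 4.75.

ΔP_A/ΔP_B ≈ 4.75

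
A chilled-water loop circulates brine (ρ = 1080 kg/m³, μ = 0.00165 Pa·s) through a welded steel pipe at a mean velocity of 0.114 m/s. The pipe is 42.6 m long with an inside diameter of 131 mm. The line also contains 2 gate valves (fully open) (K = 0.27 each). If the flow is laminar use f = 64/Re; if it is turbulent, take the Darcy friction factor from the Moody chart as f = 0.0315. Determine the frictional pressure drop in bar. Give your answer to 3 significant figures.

ΔP ≈ 7.57×10^-4 bar

Reynolds number Re = ρVD/μ = 1080 · 0.114 · 0.131 / 0.00165 = 9775.
Re > 4000 → turbulent; use the Moody-chart value f = 0.0315.
Total minor-loss coefficient ΣK = 2·0.27 = 0.54.
ΔP = [f·L/D + ΣK]·(ρV²/2) = [0.0315·42.6/0.131 + 0.54]·(1080·0.114²/2) = [10.24 + 0.54]·7.018 = 75.68 Pa.
ΔP = 75.68 Pa = 7.57×10^-4 bar.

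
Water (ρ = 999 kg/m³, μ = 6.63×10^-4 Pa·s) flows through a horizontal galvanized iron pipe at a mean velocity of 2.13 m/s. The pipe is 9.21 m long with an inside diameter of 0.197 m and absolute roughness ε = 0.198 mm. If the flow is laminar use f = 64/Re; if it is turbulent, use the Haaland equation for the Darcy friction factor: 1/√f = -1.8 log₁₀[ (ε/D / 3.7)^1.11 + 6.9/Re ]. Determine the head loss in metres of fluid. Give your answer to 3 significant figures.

Reynolds number Re = ρVD/μ = 999 · 2.13 · 0.197 / 0.000663 = 6.323e+05.
Re > 4000 → turbulent. Relative roughness ε/D = 0.000198/0.197 = 0.00101. Haaland: 1/√f = -1.8 log₁₀[(0.00101/3.7)^1.11 + 6.9/6.323e+05] = -1.8 log₁₀[0.00011 + 1.09e-05] = 7.051, so f = 0.02011.
Darcy-Weisbach: ΔP = f(L/D)(ρV²/2) = 0.02011·(9.21/0.197)·(999·2.13²/2) = 0.02011·46.75·2266 = 2131 Pa.
Head loss h_f = ΔP/(ρg) = 2131/(999·9.81) = 0.217 m.

h_f ≈ 0.217 m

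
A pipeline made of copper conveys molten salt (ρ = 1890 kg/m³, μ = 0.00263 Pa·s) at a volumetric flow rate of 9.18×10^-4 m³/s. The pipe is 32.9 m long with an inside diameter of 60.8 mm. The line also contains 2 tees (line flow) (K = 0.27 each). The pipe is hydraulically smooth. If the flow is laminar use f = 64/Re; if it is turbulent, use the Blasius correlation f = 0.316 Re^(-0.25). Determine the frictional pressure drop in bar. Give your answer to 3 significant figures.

Cross-sectional area A = πD²/4 = π(0.0608)²/4 = 0.002903 m²; mean velocity V = Q/A = 0.000918/0.002903 = 0.3162 m/s.
Reynolds number Re = ρVD/μ = 1890 · 0.3162 · 0.0608 / 0.00263 = 1.382e+04.
Re > 4000 → turbulent. Smooth-pipe (Blasius): f = 0.316 Re^(-0.25) = 0.316/(1.382e+04)^0.25 = 0.02915.
Total minor-loss coefficient ΣK = 2·0.27 = 0.54.
ΔP = [f·L/D + ΣK]·(ρV²/2) = [0.02915·32.9/0.0608 + 0.54]·(1890·0.3162²/2) = [15.77 + 0.54]·94.48 = 1541 Pa.
ΔP = 1541 Pa = 0.0154 bar.

ΔP ≈ 0.0154 bar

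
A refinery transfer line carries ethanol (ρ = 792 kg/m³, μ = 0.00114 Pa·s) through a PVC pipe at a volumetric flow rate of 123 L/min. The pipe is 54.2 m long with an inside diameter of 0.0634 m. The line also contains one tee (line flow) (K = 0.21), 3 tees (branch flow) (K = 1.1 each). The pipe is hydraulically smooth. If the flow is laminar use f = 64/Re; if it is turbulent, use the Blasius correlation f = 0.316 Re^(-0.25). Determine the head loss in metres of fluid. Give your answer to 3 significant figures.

h_f ≈ 0.522 m

Q = 123 L/min = 123/60000 = 0.00205 m³/s.
Cross-sectional area A = πD²/4 = π(0.0634)²/4 = 0.003157 m²; mean velocity V = Q/A = 0.00205/0.003157 = 0.6494 m/s.
Reynolds number Re = ρVD/μ = 792 · 0.6494 · 0.0634 / 0.00114 = 2.86e+04.
Re > 4000 → turbulent. Smooth-pipe (Blasius): f = 0.316 Re^(-0.25) = 0.316/(2.86e+04)^0.25 = 0.0243.
Total minor-loss coefficient ΣK = 1·0.21 + 3·1.1 = 3.51.
ΔP = [f·L/D + ΣK]·(ρV²/2) = [0.0243·54.2/0.0634 + 3.51]·(792·0.6494²/2) = [20.77 + 3.51]·167 = 4055 Pa.
Head loss h_f = ΔP/(ρg) = 4055/(792·9.81) = 0.522 m.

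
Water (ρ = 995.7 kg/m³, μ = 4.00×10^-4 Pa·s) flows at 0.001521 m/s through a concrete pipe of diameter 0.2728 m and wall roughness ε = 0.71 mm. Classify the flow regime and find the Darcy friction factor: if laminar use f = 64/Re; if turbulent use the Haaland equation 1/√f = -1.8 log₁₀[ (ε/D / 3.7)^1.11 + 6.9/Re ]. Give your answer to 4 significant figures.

Re = ρVD/μ = 995.7·0.001521·0.2728/0.0004 = 1033.
Re < 2300 → laminar, so f = 64/Re = 0.06196 (roughness is irrelevant in laminar flow).

f ≈ 0.06196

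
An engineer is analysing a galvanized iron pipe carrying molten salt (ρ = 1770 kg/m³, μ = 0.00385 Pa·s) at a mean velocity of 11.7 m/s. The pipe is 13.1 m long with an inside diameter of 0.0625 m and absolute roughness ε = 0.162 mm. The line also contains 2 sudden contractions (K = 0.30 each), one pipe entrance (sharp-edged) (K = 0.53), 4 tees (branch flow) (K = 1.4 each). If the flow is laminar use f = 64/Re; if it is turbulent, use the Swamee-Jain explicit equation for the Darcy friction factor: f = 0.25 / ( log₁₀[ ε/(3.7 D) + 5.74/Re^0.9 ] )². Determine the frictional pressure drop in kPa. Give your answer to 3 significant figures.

ΔP ≈ 1470 kPa

Reynolds number Re = ρVD/μ = 1770 · 11.7 · 0.0625 / 0.00385 = 3.362e+05.
Re > 4000 → turbulent. Relative roughness ε/D = 0.000162/0.0625 = 0.00259. Swamee-Jain: f = 0.25/(log₁₀[0.00259/3.7 + 5.74/3.362e+05^0.9])² = 0.25/(log₁₀[0.000701 + 6.1e-05])² = 0.25/(-3.118)² = 0.02571.
Total minor-loss coefficient ΣK = 2·0.3 + 1·0.53 + 4·1.4 = 6.73.
ΔP = [f·L/D + ΣK]·(ρV²/2) = [0.02571·13.1/0.0625 + 6.73]·(1770·11.7²/2) = [5.389 + 6.73]·1.211e+05 = 1.468e+06 Pa.
ΔP = 1.468e+06 Pa = 1470 kPa.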